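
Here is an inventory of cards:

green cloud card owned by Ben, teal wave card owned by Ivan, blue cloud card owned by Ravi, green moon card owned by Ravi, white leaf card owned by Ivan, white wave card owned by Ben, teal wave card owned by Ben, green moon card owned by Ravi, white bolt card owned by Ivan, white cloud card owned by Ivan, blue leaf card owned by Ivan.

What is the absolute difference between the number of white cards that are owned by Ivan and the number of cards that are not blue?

white cards owned by Ivan: 3. cards that are not blue: 9.
|3 − 9| = 9 − 3 = 6.

6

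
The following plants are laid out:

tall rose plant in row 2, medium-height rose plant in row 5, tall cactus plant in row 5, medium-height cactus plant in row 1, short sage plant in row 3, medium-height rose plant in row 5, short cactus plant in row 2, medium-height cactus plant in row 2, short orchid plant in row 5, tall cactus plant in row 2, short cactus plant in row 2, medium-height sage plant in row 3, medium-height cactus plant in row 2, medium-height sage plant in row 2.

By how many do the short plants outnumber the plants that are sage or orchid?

short plants: 4.
plants that are sage or orchid: 4.
4 − 4 = 0.

0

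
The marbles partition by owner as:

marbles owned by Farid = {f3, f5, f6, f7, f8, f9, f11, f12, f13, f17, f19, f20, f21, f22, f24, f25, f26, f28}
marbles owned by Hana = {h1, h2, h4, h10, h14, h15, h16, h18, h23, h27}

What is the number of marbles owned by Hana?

10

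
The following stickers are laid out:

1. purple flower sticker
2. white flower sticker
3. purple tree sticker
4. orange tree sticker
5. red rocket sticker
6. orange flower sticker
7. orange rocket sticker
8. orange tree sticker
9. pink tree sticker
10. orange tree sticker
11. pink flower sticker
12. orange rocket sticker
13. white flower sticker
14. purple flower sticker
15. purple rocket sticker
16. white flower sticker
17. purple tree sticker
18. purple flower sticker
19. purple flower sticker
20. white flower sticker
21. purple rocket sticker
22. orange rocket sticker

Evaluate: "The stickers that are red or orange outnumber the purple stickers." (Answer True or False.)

|stickers that are red or orange| = 8.
|purple stickers| = 8.
The claim requires 8 > 8, which does not hold.

False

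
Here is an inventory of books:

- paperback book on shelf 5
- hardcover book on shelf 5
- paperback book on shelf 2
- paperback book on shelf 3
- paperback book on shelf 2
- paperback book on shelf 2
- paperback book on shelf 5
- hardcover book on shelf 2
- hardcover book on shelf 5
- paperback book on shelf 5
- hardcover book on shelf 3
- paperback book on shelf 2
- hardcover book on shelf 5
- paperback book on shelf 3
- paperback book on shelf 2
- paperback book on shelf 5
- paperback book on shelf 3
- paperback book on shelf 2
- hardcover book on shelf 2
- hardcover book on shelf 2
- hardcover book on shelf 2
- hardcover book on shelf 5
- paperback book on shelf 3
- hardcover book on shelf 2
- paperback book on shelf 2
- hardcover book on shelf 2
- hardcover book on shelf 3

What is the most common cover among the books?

Counts by cover: paperback 15, hardcover 12.
The maximum is 15, held uniquely by paperback.

paperback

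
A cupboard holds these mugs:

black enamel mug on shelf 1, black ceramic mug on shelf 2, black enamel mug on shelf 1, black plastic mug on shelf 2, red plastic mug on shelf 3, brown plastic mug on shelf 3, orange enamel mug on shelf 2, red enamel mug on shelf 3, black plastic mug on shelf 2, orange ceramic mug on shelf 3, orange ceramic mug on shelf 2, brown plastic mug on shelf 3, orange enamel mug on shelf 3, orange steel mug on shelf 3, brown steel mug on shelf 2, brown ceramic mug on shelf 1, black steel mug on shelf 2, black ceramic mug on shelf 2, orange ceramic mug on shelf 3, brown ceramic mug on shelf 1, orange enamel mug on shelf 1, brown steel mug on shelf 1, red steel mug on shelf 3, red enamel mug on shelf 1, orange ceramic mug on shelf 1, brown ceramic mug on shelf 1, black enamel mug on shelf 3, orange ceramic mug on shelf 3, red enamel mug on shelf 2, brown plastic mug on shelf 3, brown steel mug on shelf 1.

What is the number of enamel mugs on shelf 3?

3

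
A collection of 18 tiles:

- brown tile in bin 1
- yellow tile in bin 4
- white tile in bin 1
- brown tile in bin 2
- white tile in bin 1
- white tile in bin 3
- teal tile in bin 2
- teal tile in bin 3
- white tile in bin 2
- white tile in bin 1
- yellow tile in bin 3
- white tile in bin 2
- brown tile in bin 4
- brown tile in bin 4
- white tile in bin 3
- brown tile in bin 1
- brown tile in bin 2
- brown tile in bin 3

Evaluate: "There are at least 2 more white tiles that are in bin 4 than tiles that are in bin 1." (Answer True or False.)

|white tiles in bin 4| = 0.
|tiles in bin 1| = 5.
The claim requires 0 − 5 = -5 ≥ 2, which does not hold.

False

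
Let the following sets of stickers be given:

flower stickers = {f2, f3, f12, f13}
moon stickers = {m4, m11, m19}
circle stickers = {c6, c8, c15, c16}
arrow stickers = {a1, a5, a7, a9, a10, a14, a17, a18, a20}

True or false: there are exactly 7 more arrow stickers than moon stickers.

False

arrow stickers: 9.
moon stickers: 3.
The claim requires 9 − 3 (= 6) to equal 7, which does not hold.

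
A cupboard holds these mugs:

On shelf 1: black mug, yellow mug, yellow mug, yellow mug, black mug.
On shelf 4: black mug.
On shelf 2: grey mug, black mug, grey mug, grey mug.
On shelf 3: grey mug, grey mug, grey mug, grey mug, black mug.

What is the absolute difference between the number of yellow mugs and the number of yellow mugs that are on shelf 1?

0

yellow mugs: 3. yellow mugs on shelf 1: 3.
|3 − 3| = 3 − 3 = 0.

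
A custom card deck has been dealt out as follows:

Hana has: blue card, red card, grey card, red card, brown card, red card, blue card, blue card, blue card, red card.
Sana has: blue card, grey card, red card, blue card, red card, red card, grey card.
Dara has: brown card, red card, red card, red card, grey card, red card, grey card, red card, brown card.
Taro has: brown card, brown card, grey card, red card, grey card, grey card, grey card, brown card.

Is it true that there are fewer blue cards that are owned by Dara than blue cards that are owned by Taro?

|blue cards owned by Dara| = 0.
|blue cards owned by Taro| = 0.
The claim requires 0 < 0, which does not hold.

False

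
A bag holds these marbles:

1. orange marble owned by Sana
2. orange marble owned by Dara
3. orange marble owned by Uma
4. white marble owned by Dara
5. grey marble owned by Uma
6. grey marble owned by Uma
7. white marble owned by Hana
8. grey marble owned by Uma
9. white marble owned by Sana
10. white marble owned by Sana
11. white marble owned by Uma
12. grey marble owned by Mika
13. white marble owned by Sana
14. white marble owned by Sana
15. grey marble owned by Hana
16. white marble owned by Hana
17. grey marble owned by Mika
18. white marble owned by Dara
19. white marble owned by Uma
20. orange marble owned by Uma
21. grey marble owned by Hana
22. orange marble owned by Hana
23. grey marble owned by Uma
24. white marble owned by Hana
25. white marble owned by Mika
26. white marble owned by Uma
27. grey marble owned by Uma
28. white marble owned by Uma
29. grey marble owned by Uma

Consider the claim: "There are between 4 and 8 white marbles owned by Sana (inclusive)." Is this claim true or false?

white marbles owned by Sana: 4.
The claim requires 4 ≤ 4 ≤ 8, which holds.

True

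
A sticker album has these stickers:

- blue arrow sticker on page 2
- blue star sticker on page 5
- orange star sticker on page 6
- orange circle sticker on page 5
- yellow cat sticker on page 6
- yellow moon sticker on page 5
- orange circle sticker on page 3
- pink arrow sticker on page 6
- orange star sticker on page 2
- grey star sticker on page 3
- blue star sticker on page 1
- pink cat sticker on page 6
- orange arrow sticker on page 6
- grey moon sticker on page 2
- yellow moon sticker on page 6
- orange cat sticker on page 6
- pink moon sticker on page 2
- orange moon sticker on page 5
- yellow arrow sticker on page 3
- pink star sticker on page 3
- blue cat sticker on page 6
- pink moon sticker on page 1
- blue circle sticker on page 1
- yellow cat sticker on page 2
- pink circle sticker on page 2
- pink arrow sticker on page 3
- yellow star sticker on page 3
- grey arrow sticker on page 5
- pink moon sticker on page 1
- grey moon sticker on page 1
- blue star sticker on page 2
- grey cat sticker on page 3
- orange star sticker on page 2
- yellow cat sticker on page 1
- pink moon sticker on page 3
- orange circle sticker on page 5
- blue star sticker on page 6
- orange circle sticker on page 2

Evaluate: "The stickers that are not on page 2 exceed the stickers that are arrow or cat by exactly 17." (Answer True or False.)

False

stickers that are not on page 2: 29.
stickers that are arrow or cat: 13.
The claim requires 29 − 13 (= 16) to equal 17, which does not hold.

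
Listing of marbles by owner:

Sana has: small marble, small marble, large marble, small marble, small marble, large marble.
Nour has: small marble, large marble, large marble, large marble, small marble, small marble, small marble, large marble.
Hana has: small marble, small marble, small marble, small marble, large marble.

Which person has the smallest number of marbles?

Hana

Counts by owner: Nour→8, Sana→6, Hana→5.
The minimum is 5, held uniquely by Hana.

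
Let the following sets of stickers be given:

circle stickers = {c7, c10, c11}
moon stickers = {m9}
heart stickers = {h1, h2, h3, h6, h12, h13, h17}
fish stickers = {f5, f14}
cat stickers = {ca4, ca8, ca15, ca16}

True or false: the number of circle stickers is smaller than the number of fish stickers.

False

circle stickers: 3.
fish stickers: 2.
The claim requires 3 < 2, which does not hold.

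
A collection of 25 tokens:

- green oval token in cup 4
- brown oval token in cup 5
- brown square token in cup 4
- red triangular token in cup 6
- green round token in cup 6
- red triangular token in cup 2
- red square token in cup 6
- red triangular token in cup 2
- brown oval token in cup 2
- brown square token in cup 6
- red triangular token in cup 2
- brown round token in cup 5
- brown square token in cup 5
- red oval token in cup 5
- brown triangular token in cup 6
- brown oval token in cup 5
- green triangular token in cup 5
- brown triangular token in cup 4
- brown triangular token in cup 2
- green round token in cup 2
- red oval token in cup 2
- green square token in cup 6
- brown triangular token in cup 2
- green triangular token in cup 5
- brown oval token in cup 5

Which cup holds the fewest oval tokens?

cup 6

Counts by cup (restricted to oval tokens): cup 5→4, cup 2→2, cup 4→1, cup 6→0.
The minimum is 0, held uniquely by cup 6.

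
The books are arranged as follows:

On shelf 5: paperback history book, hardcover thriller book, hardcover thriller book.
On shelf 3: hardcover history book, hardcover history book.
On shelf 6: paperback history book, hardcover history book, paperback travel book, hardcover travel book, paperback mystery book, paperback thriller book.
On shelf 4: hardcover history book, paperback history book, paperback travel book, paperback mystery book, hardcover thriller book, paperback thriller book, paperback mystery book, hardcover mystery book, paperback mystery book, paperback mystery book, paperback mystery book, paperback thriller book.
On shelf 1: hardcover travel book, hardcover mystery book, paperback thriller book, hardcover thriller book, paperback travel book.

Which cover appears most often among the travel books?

Counts by cover (restricted to travel books): paperback 3, hardcover 2.
The maximum is 3, held uniquely by paperback.

paperback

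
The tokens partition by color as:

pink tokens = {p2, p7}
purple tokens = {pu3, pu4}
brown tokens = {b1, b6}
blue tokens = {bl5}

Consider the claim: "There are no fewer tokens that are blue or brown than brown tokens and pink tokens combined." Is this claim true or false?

There are 3 tokens that are blue or brown.
brown tokens: 2; pink tokens: 2; combined: 2 + 2 = 4.
The claim requires 3 ≥ 4, which does not hold.

False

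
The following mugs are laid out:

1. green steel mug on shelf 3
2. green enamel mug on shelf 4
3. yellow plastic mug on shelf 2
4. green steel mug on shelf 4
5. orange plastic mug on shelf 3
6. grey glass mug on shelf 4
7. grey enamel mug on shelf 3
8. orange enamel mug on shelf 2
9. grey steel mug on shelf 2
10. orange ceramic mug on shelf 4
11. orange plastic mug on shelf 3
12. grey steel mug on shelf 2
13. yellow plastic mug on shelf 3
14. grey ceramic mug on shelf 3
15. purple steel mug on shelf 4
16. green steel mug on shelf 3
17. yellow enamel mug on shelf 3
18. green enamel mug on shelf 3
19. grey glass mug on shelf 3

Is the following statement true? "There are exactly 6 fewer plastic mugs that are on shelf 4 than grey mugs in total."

True

|plastic mugs on shelf 4| = 0.
|grey mugs| = 6.
The claim requires 6 − 0 (= 6) to equal 6, which holds.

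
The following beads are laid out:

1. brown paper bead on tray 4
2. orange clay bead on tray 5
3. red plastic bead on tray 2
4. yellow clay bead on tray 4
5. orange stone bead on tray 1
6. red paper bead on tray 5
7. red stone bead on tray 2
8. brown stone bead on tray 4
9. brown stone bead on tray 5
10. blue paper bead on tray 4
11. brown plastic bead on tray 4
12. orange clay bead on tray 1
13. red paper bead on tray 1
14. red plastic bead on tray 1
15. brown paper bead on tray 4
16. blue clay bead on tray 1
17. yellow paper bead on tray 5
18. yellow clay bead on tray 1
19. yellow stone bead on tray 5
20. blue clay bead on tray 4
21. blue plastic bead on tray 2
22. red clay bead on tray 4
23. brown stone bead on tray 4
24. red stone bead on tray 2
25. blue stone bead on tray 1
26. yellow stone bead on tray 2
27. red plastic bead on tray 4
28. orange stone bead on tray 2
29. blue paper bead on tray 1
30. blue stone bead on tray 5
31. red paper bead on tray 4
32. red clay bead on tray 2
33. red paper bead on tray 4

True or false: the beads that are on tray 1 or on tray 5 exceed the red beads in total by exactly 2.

|beads on tray 1 or on tray 5| = 14.
|red beads| = 11.
The claim requires 14 − 11 (= 3) to equal 2, which does not hold.

False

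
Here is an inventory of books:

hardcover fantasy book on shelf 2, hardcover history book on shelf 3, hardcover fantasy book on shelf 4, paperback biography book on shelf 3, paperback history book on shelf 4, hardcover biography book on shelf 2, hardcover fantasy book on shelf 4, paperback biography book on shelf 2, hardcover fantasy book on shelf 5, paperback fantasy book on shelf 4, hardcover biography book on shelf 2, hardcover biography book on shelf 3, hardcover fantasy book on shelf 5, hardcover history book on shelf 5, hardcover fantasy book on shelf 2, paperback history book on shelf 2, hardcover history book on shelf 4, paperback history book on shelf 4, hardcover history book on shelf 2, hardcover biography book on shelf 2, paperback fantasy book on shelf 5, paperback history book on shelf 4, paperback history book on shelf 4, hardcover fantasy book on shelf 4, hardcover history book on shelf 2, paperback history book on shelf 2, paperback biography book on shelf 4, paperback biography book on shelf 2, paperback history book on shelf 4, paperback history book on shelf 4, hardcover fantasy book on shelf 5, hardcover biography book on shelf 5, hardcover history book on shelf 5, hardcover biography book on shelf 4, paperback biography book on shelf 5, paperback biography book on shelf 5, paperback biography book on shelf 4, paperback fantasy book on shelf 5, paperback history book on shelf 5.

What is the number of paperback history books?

9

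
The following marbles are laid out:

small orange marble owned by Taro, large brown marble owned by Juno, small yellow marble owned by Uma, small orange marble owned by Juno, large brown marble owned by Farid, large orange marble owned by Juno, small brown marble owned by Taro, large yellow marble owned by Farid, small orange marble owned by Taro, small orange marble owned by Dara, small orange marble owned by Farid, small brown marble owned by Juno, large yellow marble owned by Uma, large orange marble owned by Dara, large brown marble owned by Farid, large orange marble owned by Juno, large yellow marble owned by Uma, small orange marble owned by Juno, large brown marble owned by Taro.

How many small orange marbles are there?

6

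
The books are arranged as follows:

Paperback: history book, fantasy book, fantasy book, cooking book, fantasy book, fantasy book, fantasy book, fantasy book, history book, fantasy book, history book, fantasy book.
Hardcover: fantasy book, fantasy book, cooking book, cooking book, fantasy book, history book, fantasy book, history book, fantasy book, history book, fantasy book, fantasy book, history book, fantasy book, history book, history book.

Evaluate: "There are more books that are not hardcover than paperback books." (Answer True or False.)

There are 12 books that are not hardcover.
There are 12 paperback books.
The claim requires 12 > 12, which does not hold.

False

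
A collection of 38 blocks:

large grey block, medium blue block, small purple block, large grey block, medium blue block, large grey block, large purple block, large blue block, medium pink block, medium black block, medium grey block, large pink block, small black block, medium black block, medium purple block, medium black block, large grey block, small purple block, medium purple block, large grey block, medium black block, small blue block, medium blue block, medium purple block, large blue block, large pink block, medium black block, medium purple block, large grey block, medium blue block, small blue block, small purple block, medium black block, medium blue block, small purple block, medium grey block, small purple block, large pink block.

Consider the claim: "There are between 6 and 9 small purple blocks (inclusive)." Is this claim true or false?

There are 5 small purple blocks.
The claim requires 6 ≤ 5 ≤ 9, which does not hold.

False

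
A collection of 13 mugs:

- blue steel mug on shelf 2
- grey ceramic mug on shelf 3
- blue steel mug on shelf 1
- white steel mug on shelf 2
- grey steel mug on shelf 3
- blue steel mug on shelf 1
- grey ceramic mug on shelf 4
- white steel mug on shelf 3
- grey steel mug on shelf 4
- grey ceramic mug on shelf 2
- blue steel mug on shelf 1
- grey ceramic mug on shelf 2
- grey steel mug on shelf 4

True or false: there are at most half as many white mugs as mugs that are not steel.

There are 2 white mugs.
There are 4 mugs that are not steel.
The claim requires 2 × 2 = 4 ≤ 4, which holds.

True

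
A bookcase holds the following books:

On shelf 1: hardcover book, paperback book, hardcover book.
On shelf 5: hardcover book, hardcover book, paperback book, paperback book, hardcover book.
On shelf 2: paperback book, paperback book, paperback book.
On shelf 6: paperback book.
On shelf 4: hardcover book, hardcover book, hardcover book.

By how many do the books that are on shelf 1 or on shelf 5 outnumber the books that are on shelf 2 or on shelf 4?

books on shelf 1 or on shelf 5: 8.
books on shelf 2 or on shelf 4: 6.
8 − 6 = 2.

2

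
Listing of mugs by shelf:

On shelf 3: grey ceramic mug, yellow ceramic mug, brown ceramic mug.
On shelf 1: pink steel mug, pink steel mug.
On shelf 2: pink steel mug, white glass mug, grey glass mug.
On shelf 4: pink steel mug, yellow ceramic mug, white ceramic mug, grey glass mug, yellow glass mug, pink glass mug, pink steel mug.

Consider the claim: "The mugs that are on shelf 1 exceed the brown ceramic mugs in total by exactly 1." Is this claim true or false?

True

There are 2 mugs on shelf 1.
There is 1 brown ceramic mug.
The claim requires 2 − 1 (= 1) to equal 1, which holds.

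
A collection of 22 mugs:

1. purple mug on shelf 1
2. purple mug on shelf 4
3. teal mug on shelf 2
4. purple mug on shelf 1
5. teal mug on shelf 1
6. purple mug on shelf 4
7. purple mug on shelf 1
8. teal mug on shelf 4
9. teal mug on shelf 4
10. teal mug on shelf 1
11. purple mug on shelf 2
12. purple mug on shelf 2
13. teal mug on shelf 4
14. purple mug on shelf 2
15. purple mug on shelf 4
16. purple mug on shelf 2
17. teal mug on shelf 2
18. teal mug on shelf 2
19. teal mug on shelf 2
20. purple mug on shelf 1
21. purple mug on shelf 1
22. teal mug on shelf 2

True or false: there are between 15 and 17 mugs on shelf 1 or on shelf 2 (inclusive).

True

There are 16 mugs on shelf 1 or on shelf 2.
The claim requires 15 ≤ 16 ≤ 17, which holds.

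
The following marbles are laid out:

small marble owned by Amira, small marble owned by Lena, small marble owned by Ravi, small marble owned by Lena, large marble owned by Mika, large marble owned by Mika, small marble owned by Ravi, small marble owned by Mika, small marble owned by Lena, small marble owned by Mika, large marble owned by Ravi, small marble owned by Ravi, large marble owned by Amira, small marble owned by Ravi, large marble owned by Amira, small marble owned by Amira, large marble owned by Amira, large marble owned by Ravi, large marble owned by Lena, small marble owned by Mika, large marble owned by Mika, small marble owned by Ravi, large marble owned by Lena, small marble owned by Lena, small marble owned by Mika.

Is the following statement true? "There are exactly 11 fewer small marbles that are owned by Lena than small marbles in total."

True

small marbles owned by Lena: 4.
small marbles: 15.
The claim requires 15 − 4 (= 11) to equal 11, which holds.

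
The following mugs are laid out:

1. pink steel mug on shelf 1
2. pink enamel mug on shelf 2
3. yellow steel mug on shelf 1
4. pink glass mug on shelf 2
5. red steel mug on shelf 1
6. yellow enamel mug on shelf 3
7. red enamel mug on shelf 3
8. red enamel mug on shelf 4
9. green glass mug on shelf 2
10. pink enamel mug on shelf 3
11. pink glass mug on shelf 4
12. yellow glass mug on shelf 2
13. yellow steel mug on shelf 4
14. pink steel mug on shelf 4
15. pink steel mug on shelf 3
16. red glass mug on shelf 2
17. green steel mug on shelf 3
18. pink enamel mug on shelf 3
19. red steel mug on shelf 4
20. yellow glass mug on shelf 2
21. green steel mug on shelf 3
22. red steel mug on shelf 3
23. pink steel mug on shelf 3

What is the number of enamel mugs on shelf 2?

1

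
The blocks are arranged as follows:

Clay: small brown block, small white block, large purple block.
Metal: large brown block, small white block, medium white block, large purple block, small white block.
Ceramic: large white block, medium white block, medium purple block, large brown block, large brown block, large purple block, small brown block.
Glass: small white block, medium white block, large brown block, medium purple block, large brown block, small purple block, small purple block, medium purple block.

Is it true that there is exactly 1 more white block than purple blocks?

There are 8 white blocks.
There are 8 purple blocks.
The claim requires 8 − 8 (= 0) to equal 1, which does not hold.

False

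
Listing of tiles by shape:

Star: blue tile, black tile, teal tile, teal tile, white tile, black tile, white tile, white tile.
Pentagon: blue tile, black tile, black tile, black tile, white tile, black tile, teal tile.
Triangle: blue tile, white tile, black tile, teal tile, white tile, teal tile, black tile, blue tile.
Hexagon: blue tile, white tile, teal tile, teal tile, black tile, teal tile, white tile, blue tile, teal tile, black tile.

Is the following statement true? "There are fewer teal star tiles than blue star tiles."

False

There are 2 teal star tiles.
There is 1 blue star tile.
The claim requires 2 < 1, which does not hold.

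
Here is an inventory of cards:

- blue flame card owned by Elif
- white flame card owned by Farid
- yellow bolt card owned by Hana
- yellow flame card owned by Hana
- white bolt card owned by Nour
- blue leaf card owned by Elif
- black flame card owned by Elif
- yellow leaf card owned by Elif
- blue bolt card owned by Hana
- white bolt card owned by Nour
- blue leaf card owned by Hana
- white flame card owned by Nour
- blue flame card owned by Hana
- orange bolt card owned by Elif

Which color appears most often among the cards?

blue

Counts by color: blue 5, white 4, yellow 3, black 1, orange 1.
The maximum is 5, held uniquely by blue.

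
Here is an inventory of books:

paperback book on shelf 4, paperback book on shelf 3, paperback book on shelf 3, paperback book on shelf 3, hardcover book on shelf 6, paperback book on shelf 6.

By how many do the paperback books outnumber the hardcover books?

paperback books: 5.
hardcover books: 1.
5 − 1 = 4.

4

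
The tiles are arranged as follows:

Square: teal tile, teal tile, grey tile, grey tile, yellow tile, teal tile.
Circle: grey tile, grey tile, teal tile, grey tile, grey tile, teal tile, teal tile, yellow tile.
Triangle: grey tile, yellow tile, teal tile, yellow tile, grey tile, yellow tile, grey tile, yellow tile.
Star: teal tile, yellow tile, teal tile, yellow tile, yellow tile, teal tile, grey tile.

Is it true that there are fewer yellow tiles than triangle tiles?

False

There are 9 yellow tiles.
There are 8 triangle tiles.
The claim requires 9 < 8, which does not hold.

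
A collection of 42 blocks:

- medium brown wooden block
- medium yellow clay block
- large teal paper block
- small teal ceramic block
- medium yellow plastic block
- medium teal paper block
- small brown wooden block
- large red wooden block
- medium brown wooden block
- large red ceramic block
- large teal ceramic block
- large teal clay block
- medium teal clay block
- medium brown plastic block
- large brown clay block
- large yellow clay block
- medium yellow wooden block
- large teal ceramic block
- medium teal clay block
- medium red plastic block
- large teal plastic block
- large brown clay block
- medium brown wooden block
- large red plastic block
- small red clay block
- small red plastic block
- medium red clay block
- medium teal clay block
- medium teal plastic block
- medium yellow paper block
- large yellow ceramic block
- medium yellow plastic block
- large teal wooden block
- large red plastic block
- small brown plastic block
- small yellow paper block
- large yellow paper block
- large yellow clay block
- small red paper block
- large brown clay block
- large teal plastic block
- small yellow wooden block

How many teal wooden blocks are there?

1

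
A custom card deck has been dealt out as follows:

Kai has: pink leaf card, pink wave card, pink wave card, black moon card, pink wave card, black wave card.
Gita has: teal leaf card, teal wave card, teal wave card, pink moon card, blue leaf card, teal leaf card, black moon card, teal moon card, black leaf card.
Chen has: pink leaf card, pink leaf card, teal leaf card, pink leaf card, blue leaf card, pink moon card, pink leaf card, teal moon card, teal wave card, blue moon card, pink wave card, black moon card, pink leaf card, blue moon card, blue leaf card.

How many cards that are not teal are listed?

Total cards: 30; with the excluded value: 8; remaining 30 − 8 = 22.

22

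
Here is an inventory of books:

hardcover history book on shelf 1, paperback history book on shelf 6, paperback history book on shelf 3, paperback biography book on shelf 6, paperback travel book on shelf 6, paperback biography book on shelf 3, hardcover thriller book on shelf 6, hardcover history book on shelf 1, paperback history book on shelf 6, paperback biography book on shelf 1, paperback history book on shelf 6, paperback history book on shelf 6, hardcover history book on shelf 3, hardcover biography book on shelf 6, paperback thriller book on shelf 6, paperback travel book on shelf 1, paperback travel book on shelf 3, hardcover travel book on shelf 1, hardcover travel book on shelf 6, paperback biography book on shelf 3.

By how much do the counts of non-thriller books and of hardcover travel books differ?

16

non-thriller books: 18. hardcover travel books: 2.
|18 − 2| = 18 − 2 = 16.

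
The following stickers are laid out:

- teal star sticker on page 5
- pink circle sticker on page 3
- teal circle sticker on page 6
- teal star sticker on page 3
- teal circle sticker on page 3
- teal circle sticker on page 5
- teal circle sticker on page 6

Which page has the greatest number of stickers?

Counts by page: page 3→3, page 5→2, page 6→2.
The maximum is 3, held uniquely by page 3.

page 3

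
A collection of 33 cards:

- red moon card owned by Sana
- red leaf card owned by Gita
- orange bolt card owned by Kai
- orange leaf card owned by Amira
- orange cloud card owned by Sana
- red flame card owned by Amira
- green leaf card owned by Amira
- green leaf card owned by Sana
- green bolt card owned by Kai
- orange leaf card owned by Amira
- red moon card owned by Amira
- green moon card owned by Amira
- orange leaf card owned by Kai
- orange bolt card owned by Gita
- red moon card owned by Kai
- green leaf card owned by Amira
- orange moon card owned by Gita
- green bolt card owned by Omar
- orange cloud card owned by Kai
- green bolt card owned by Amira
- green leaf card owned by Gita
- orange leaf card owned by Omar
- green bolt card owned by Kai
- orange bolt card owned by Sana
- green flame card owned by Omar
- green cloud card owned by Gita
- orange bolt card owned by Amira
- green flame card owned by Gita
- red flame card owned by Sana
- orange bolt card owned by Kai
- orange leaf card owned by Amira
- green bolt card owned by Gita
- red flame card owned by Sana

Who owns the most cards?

Counts by player: Amira→10, Kai→7, Gita→7, Sana→6, Omar→3.
The maximum is 10, held uniquely by Amira.

Amira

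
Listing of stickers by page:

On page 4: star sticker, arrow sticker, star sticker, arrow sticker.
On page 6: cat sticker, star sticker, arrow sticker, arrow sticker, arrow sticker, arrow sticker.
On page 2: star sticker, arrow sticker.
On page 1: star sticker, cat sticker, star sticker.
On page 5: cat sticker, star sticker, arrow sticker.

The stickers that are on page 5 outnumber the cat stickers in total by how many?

0

stickers on page 5: 3.
cat stickers: 3.
3 − 3 = 0.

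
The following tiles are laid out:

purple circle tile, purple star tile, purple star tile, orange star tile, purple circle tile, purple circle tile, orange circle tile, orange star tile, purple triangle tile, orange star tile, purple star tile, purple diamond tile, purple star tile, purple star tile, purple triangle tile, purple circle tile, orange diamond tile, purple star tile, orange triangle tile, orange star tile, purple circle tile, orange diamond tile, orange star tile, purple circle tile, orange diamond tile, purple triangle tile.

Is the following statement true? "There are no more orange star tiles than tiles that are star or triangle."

orange star tiles: 5.
tiles that are star or triangle: 15.
The claim requires 5 ≤ 15, which holds.

True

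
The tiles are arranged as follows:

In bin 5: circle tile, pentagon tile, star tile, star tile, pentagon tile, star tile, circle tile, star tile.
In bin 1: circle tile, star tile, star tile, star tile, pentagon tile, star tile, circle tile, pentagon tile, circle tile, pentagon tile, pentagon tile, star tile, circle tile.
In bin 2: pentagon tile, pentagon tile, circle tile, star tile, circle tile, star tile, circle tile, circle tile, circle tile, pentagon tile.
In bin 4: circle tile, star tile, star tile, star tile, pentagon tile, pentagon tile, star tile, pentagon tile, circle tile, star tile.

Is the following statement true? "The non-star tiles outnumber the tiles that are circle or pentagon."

non-star tiles: 25.
tiles that are circle or pentagon: 25.
The claim requires 25 > 25, which does not hold.

False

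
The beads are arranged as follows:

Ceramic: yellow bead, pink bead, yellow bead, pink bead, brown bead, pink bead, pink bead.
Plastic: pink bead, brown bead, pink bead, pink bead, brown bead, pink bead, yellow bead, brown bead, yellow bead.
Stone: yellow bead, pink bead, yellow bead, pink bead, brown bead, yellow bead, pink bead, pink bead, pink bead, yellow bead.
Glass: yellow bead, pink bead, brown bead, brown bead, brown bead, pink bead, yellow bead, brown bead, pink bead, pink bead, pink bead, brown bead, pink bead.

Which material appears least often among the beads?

Counts by material: glass 13, stone 10, plastic 9, ceramic 7.
The minimum is 7, held uniquely by ceramic.

ceramic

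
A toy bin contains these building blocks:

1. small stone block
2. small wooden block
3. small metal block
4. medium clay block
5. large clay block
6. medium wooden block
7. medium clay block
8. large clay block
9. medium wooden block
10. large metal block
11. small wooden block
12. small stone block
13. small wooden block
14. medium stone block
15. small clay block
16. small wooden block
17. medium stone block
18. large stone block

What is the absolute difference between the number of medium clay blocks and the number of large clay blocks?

medium clay blocks: 2. large clay blocks: 2.
|2 − 2| = 2 − 2 = 0.

0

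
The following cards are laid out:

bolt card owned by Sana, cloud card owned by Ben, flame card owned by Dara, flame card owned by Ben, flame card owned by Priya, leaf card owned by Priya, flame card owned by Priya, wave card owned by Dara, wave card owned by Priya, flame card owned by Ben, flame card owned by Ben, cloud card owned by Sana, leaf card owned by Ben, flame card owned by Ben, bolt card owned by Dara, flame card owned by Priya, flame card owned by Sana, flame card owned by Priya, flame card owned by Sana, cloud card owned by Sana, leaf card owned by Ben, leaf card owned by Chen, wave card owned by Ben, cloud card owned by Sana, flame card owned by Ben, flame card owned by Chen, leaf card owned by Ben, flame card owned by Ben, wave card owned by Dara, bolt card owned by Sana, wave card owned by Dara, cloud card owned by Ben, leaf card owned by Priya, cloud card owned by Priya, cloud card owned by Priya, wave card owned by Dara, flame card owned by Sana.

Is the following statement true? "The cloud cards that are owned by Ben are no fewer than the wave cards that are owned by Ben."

cloud cards owned by Ben: 2.
wave cards owned by Ben: 1.
The claim requires 2 ≥ 1, which holds.

True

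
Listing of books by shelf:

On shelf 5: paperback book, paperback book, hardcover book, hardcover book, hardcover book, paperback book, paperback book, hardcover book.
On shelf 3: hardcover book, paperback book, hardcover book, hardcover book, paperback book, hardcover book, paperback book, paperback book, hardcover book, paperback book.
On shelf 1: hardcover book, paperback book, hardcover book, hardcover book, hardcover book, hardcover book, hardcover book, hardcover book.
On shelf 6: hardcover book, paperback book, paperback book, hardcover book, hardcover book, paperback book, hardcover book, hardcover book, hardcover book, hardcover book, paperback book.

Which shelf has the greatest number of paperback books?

Counts by shelf (restricted to paperback books): shelf 3→5, shelf 6→4, shelf 5→4, shelf 1→1.
The maximum is 5, held uniquely by shelf 3.

shelf 3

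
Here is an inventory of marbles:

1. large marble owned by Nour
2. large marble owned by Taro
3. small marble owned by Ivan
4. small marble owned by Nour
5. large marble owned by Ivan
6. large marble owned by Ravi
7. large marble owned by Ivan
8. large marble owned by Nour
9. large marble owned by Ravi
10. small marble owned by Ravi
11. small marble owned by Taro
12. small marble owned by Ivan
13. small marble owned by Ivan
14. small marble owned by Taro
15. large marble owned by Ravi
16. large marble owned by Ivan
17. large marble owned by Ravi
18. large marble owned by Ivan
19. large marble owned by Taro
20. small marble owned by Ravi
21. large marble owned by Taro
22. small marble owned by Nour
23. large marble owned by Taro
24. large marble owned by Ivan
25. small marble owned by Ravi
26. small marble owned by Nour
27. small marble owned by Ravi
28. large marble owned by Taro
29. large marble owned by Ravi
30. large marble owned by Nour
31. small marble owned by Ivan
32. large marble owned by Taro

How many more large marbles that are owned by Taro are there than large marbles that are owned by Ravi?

large marbles owned by Taro: 6.
large marbles owned by Ravi: 5.
6 − 5 = 1.

1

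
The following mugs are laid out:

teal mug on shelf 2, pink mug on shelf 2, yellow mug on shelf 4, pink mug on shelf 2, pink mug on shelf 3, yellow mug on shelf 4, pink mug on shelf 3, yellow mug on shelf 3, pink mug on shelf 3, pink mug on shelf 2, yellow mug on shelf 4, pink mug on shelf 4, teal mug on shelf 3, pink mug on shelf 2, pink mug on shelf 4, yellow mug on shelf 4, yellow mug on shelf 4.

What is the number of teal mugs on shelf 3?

1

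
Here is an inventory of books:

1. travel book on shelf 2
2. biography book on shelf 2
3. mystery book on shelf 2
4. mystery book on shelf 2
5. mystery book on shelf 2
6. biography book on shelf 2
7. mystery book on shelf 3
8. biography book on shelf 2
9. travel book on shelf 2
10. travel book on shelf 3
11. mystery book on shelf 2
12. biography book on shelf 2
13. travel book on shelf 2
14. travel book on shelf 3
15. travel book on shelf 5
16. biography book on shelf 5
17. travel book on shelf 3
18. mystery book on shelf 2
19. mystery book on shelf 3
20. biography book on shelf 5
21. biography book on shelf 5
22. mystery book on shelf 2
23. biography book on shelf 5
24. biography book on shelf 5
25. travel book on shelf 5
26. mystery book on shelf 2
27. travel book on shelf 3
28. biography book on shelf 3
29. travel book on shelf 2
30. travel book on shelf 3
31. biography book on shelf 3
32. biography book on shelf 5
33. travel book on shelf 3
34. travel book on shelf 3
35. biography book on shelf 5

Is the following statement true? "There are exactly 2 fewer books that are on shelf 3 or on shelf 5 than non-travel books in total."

|books on shelf 3 or on shelf 5| = 20.
|non-travel books| = 22.
The claim requires 22 − 20 (= 2) to equal 2, which holds.

True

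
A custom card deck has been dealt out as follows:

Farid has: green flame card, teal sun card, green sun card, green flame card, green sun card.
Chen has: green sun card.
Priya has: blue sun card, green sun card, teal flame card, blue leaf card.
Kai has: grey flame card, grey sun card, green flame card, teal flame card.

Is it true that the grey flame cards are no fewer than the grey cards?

False

grey flame cards: 1.
grey cards: 2.
The claim requires 1 ≥ 2, which does not hold.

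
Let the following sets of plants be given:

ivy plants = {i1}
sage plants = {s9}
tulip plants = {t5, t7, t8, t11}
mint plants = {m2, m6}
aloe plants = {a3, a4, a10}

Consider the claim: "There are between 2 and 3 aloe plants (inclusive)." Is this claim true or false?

|aloe plants| = 3.
The claim requires 2 ≤ 3 ≤ 3, which holds.

True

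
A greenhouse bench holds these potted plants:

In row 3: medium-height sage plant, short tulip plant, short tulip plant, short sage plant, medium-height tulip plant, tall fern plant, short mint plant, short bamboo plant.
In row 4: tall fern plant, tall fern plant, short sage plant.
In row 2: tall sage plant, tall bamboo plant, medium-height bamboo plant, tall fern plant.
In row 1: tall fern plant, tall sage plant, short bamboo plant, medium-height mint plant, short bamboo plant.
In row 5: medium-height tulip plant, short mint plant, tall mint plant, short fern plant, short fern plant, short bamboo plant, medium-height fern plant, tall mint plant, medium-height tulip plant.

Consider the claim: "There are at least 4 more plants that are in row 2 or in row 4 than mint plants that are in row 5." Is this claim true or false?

True

There are 7 plants in row 2 or in row 4.
There are 3 mint plants in row 5.
The claim requires 7 − 3 = 4 ≥ 4, which holds.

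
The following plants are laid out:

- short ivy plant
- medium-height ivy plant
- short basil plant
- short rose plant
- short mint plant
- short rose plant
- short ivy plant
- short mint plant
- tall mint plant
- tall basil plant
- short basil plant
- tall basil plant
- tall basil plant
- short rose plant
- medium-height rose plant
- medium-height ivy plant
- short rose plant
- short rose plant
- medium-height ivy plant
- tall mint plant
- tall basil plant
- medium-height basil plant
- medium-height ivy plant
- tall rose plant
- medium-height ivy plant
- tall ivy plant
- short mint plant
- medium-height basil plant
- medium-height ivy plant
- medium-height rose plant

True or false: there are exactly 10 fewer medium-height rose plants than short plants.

True

|medium-height rose plants| = 2.
|short plants| = 12.
The claim requires 12 − 2 (= 10) to equal 10, which holds.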